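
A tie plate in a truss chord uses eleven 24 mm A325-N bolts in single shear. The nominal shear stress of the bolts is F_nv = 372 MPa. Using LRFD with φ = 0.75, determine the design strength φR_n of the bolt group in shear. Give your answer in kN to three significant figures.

1390 kN

A_b = π × 24² / 4 = 452.4 mm².
R_n = F_nv · A_b · n · n_s = 372 × 452.4 × 11 × 1 / 1000 = 1851 kN.
Design strength φR_n = 0.75 × 1851 = 1390 kN.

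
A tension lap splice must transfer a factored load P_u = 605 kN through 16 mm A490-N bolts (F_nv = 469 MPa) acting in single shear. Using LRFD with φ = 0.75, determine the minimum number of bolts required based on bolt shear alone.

A_b = π·16²/4 = 201.1 mm².
Per-bolt design strength φR_n = 0.75 × 469 × 201.1 × 1 / 1000 = 70.72 kN.
n ≥ 605 / 70.72 = 8.554 → use 9 bolts.

9 bolts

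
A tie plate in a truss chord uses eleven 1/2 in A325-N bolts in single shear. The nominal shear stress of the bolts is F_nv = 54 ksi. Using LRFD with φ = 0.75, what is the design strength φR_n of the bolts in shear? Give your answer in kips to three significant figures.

87.5 kips

A_b = π × 0.5² / 4 = 0.1963 in².
R_n = F_nv · A_b · n · n_s = 54 × 0.1963 × 11 × 1 = 116.6 kips.
Design strength φR_n = 0.75 × 116.6 = 87.5 kips.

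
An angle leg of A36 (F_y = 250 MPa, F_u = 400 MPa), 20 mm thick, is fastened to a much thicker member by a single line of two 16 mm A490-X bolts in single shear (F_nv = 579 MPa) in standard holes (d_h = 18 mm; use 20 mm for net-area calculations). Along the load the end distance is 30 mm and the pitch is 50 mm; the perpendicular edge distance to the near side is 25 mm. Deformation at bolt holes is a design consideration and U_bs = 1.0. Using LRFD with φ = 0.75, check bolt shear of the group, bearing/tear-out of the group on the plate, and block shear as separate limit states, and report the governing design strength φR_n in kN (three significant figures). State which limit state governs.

175 kN (bolt shear governs)

Bolt shear: A_b = π·16²/4 = 201.1 mm²; R_n = 579 × 201.1 × 2 × 1 / 1000 = 232.8 kN → 0.75 × 232.8 = 175 kN.
Bearing: edge l_c = 21, r_n = 201.6 kN; interior l_c = 32, r_n = 307.2 kN; R_n = 201.6 + 1·307.2 = 508.8 kN → 382 kN.
Block shear: A_gv = 1600, A_nv = 1000, A_nt = 300 mm²; R_n = min(0.6F_uA_nv, 0.6F_yA_gv) + U_bs·F_u·A_nt = 360 kN → 270 kN.
Bolt shear governs: 175 kN.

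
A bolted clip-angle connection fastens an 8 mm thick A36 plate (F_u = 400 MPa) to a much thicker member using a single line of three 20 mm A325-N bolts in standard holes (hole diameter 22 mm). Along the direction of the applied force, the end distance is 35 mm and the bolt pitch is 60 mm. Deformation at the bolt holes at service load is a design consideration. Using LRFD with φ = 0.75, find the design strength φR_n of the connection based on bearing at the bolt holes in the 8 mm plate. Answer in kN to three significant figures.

288 kN

Per bolt r_n = 1.2 l_c t F_u ≤ 2.4 d t F_u; upper limit = 2.4 × 20 × 8 × 400 / 1000 = 153.6 kN.
Edge bolt: l_c = 35 − 22/2 = 24 mm → 1.2 × 24 × 8 × 400 / 1000 = 92.16 → r_n = 92.16 kN.
Interior bolts: l_c = 60 − 22 = 38 mm → 1.2 × 38 × 8 × 400 / 1000 = 145.9 → r_n = 145.9 kN.
R_n = 1 × 92.16 + 2 × 145.9 = 384 kN.
Design strength φR_n = 0.75 × 384 = 288 kN.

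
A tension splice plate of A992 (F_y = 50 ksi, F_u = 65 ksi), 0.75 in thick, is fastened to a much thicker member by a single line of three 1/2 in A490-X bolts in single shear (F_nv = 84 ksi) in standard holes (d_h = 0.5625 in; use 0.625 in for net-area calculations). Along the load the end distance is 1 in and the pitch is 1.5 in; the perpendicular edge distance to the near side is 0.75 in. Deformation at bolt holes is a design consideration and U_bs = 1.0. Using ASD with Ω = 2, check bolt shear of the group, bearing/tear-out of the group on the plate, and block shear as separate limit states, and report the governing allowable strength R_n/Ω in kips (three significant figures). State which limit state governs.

Bolt shear: A_b = π·0.5²/4 = 0.1963 in²; R_n = 84 × 0.1963 × 3 × 1 = 49.48 kips → 49.48 / 2 = 24.7 kips.
Bearing: edge l_c = 0.7188, r_n = 42.05 kips; interior l_c = 0.9375, r_n = 54.84 kips; R_n = 42.05 + 2·54.84 = 151.7 kips → 75.9 kips.
Block shear: A_gv = 3, A_nv = 1.828, A_nt = 0.3281 in²; R_n = min(0.6F_uA_nv, 0.6F_yA_gv) + U_bs·F_u·A_nt = 92.62 kips → 46.3 kips.
Bolt shear governs: 24.7 kips.

24.7 kips (bolt shear governs)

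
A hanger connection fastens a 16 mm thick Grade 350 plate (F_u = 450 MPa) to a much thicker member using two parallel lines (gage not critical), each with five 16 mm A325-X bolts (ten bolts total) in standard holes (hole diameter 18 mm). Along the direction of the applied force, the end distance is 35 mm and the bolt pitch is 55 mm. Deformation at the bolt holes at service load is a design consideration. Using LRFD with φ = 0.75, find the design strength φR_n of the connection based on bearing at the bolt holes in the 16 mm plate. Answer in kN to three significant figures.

2000 kN

Per bolt r_n = 1.2 l_c t F_u ≤ 2.4 d t F_u; upper limit = 2.4 × 16 × 16 × 450 / 1000 = 276.5 kN.
Edge bolt: l_c = 35 − 18/2 = 26 mm → 1.2 × 26 × 16 × 450 / 1000 = 224.6 → r_n = 224.6 kN.
Interior bolts: l_c = 55 − 18 = 37 mm → 1.2 × 37 × 16 × 450 / 1000 = 319.7 → r_n = 276.5 kN.
R_n = 2 × 224.6 + 8 × 276.5 = 2661 kN.
Design strength φR_n = 0.75 × 2661 = 2000 kN.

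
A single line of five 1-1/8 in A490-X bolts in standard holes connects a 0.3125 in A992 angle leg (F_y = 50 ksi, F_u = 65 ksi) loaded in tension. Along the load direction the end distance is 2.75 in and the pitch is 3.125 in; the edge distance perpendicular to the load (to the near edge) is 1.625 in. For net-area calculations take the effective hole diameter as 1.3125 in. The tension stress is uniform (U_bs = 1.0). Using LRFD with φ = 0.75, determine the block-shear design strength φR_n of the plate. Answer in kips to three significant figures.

Shear plane L_v = 2.75 + 4·3.125 = 15.25 in; A_gv = 15.25 × 0.3125 = 4.766 in².
A_nv = (15.25 − 4.5·1.3125) × 0.3125 = 2.92 in².
A_nt = (1.625 − 0.5·1.3125) × 0.3125 = 0.3027 in².
0.6 F_u A_nv = 113.9 kips; 0.6 F_y A_gv = 143 kips → shear rupture governs the shear term.
R_n = 113.9 + 1.0 × 65 × 0.3027 = 133.6 kips.
Design strength φR_n = 0.75 × 133.6 = 100 kips.

100 kips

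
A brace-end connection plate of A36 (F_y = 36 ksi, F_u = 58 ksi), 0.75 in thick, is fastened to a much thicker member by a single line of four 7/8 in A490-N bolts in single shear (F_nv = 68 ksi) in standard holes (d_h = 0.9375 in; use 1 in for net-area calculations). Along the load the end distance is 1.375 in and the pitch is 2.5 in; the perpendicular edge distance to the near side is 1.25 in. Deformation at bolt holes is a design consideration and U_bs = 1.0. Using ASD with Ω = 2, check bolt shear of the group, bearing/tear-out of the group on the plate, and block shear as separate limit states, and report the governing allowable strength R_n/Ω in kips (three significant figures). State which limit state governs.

Bolt shear: A_b = π·0.875²/4 = 0.6013 in²; R_n = 68 × 0.6013 × 4 × 1 = 163.6 kips → 163.6 / 2 = 81.8 kips.
Bearing: edge l_c = 0.9062, r_n = 47.31 kips; interior l_c = 1.562, r_n = 81.56 kips; R_n = 47.31 + 3·81.56 = 292 kips → 146 kips.
Block shear: A_gv = 6.656, A_nv = 4.031, A_nt = 0.5625 in²; R_n = min(0.6F_uA_nv, 0.6F_yA_gv) + U_bs·F_u·A_nt = 172.9 kips → 86.5 kips.
Bolt shear governs: 81.8 kips.

81.8 kips (bolt shear governs)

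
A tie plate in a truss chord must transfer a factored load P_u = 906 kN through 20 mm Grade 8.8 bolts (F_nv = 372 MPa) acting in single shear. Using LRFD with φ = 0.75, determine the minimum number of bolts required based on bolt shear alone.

11 bolts

A_b = π·20²/4 = 314.2 mm².
Per-bolt design strength φR_n = 0.75 × 372 × 314.2 × 1 / 1000 = 87.65 kN.
n ≥ 906 / 87.65 = 10.34 → use 11 bolts.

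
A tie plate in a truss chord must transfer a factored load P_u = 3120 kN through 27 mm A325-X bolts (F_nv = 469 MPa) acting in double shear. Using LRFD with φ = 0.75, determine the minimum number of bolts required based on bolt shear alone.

8 bolts

A_b = π·27²/4 = 572.6 mm².
Per-bolt design strength φR_n = 0.75 × 469 × 572.6 × 2 / 1000 = 402.8 kN.
n ≥ 3120 / 402.8 = 7.746 → use 8 bolts.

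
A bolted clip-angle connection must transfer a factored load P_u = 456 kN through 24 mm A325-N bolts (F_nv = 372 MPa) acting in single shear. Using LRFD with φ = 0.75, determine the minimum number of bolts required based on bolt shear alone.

4 bolts

A_b = π·24²/4 = 452.4 mm².
Per-bolt design strength φR_n = 0.75 × 372 × 452.4 × 1 / 1000 = 126.2 kN.
n ≥ 456 / 126.2 = 3.613 → use 4 bolts.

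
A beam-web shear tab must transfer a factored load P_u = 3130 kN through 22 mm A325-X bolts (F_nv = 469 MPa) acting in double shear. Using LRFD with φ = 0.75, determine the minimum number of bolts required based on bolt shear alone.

12 bolts

A_b = π·22²/4 = 380.1 mm².
Per-bolt design strength φR_n = 0.75 × 469 × 380.1 × 2 / 1000 = 267.4 kN.
n ≥ 3130 / 267.4 = 11.7 → use 12 bolts.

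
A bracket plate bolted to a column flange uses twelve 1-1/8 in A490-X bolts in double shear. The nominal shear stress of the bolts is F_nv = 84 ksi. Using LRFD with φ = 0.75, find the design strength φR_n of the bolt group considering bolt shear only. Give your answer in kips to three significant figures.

1500 kips

A_b = π × 1.125² / 4 = 0.994 in².
R_n = F_nv · A_b · n · n_s = 84 × 0.994 × 12 × 2 = 2004 kips.
Design strength φR_n = 0.75 × 2004 = 1500 kips.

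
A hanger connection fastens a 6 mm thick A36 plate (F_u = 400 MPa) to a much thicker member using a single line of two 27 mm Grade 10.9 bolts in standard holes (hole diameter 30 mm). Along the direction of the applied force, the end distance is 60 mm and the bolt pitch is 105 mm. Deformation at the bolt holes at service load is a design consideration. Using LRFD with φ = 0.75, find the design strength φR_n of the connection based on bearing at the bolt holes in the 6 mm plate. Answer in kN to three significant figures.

Per bolt r_n = 1.2 l_c t F_u ≤ 2.4 d t F_u; upper limit = 2.4 × 27 × 6 × 400 / 1000 = 155.5 kN.
Edge bolt: l_c = 60 − 30/2 = 45 mm → 1.2 × 45 × 6 × 400 / 1000 = 129.6 → r_n = 129.6 kN.
Interior bolts: l_c = 105 − 30 = 75 mm → 1.2 × 75 × 6 × 400 / 1000 = 216 → r_n = 155.5 kN.
R_n = 1 × 129.6 + 1 × 155.5 = 285.1 kN.
Design strength φR_n = 0.75 × 285.1 = 214 kN.

214 kN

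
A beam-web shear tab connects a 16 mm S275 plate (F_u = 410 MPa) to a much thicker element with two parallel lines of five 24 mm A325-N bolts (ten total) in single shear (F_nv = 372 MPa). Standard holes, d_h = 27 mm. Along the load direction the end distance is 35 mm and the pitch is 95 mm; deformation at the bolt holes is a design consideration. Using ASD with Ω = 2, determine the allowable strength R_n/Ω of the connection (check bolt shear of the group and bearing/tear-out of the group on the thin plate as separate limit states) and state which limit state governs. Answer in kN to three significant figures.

841 kN (bolt shear governs)

Bolt shear: A_b = π·24²/4 = 452.4 mm²; R_n = 372 × 452.4 × 10 × 1 / 1000 = 1683 kN → 1683 / 2 = 841 kN.
Bearing (1.2 l_c t F_u ≤ 2.4 d t F_u): upper limit = 2.4·24·16·410 / 1000 = 377.9 kN.
  Edge l_c = 35 − 27/2 = 21.5 → r_n = 169.2 kN; interior l_c = 95 − 27 = 68 → r_n = 377.9 kN.
  R_n,bearing = 2·169.2 + 8·377.9 = 3361 kN → 3361 / 2 = 1680 kN.
Bolt shear governs: 841 kN.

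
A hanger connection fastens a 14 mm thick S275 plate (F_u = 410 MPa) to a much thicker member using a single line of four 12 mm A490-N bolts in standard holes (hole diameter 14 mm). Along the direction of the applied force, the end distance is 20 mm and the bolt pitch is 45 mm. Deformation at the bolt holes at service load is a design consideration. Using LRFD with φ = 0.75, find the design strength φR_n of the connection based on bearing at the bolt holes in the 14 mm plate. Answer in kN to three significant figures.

439 kN

Per bolt r_n = 1.2 l_c t F_u ≤ 2.4 d t F_u; upper limit = 2.4 × 12 × 14 × 410 / 1000 = 165.3 kN.
Edge bolt: l_c = 20 − 14/2 = 13 mm → 1.2 × 13 × 14 × 410 / 1000 = 89.54 → r_n = 89.54 kN.
Interior bolts: l_c = 45 − 14 = 31 mm → 1.2 × 31 × 14 × 410 / 1000 = 213.5 → r_n = 165.3 kN.
R_n = 1 × 89.54 + 3 × 165.3 = 585.5 kN.
Design strength φR_n = 0.75 × 585.5 = 439 kN.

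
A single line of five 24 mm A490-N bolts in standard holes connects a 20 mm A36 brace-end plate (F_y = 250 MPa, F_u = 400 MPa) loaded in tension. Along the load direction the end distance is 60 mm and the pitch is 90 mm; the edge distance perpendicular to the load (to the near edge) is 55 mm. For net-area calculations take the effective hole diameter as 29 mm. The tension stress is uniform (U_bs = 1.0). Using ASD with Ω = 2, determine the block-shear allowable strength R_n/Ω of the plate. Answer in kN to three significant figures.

Shear plane L_v = 60 + 4·90 = 420 mm; A_gv = 420 × 20 = 8400 mm².
A_nv = (420 − 4.5·29) × 20 = 5790 mm².
A_nt = (55 − 0.5·29) × 20 = 810 mm².
0.6 F_u A_nv = 1390 kN; 0.6 F_y A_gv = 1260 kN → shear yielding governs the shear term.
R_n = 1260 + 1.0 × 400 × 810 / 1000 = 1584 kN.
Allowable strength R_n/Ω = 1584 / 2 = 792 kN.

792 kN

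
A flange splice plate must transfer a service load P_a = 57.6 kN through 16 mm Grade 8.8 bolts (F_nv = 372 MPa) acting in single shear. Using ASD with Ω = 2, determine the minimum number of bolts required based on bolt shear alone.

A_b = π·16²/4 = 201.1 mm².
Per-bolt allowable strength R_n/Ω = 372 × 201.1 × 1 / 1000 / 2 = 37.4 kN.
n ≥ 57.6 / 37.4 = 1.54 → use 2 bolts.

2 bolts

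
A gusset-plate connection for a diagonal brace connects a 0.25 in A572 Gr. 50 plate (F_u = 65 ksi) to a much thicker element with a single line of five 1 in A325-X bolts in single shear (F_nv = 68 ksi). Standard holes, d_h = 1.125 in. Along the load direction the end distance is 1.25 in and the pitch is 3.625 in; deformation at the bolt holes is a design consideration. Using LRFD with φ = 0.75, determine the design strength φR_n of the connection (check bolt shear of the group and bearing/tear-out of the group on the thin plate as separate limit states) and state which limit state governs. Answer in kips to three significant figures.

127 kips (bearing governs)

Bolt shear: A_b = π·1²/4 = 0.7854 in²; R_n = 68 × 0.7854 × 5 × 1 = 267 kips → 0.75 × 267 = 200 kips.
Bearing (1.2 l_c t F_u ≤ 2.4 d t F_u): upper limit = 2.4·1·0.25·65 = 39 kips.
  Edge l_c = 1.25 − 1.125/2 = 0.6875 → r_n = 13.41 kips; interior l_c = 3.625 − 1.125 = 2.5 → r_n = 39 kips.
  R_n,bearing = 1·13.41 + 4·39 = 169.4 kips → 0.75 × 169.4 = 127 kips.
Bearing governs: 127 kips.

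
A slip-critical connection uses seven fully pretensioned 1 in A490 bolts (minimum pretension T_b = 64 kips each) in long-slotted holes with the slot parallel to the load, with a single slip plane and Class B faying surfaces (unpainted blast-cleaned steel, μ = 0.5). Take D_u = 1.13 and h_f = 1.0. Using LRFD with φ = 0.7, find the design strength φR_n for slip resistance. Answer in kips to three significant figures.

R_n = μ · D_u · h_f · T_b · n_s · n_b = 0.5 × 1.13 × 1.0 × 64 × 1 × 7 = 253.1 kips.
Design strength φR_n = 0.7 × 253.1 = 177 kips.

177 kips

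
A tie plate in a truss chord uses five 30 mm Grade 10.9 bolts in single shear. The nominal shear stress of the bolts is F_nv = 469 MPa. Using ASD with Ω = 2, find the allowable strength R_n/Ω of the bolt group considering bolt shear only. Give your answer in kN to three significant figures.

A_b = π × 30² / 4 = 706.9 mm².
R_n = F_nv · A_b · n · n_s = 469 × 706.9 × 5 × 1 / 1000 = 1658 kN.
Allowable strength R_n/Ω = 1658 / 2 = 829 kN.

829 kN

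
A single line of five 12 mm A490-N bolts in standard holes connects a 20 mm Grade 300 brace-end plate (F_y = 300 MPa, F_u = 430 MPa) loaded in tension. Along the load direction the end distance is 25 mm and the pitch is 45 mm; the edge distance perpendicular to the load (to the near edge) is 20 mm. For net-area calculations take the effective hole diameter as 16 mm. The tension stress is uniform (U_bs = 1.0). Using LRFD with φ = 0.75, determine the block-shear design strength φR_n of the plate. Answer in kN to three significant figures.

592 kN

Shear plane L_v = 25 + 4·45 = 205 mm; A_gv = 205 × 20 = 4100 mm².
A_nv = (205 − 4.5·16) × 20 = 2660 mm².
A_nt = (20 − 0.5·16) × 20 = 240 mm².
0.6 F_u A_nv = 686.3 kN; 0.6 F_y A_gv = 738 kN → shear rupture governs the shear term.
R_n = 686.3 + 1.0 × 430 × 240 / 1000 = 789.5 kN.
Design strength φR_n = 0.75 × 789.5 = 592 kN.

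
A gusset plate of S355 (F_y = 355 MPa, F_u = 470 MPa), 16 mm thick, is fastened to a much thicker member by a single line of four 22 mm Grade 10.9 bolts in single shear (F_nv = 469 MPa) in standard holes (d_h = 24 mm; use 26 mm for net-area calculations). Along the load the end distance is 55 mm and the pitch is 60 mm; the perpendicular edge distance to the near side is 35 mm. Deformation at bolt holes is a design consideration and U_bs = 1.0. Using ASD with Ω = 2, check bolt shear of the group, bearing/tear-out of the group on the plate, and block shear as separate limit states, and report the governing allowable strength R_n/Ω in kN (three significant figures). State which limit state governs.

Bolt shear: A_b = π·22²/4 = 380.1 mm²; R_n = 469 × 380.1 × 4 × 1 / 1000 = 713.1 kN → 713.1 / 2 = 357 kN.
Bearing: edge l_c = 43, r_n = 388 kN; interior l_c = 36, r_n = 324.9 kN; R_n = 388 + 3·324.9 = 1363 kN → 681 kN.
Block shear: A_gv = 3760, A_nv = 2304, A_nt = 352 mm²; R_n = min(0.6F_uA_nv, 0.6F_yA_gv) + U_bs·F_u·A_nt = 815.2 kN → 408 kN.
Bolt shear governs: 357 kN.

357 kN (bolt shear governs)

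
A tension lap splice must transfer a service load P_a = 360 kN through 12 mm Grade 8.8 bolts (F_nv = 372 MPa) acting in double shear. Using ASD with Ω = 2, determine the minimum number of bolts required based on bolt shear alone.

9 bolts

A_b = π·12²/4 = 113.1 mm².
Per-bolt allowable strength R_n/Ω = 372 × 113.1 × 2 / 1000 / 2 = 42.07 kN.
n ≥ 360 / 42.07 = 8.557 → use 9 bolts.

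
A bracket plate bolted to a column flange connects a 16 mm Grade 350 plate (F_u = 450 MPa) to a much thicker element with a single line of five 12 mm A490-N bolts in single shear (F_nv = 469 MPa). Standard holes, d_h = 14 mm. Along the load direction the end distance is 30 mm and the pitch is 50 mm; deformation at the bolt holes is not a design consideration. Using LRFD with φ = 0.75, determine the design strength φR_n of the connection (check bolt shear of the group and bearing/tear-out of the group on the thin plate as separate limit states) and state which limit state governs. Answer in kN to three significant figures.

Bolt shear: A_b = π·12²/4 = 113.1 mm²; R_n = 469 × 113.1 × 5 × 1 / 1000 = 265.2 kN → 0.75 × 265.2 = 199 kN.
Bearing (1.5 l_c t F_u ≤ 3.0 d t F_u): upper limit = 3.0·12·16·450 / 1000 = 259.2 kN.
  Edge l_c = 30 − 14/2 = 23 → r_n = 248.4 kN; interior l_c = 50 − 14 = 36 → r_n = 259.2 kN.
  R_n,bearing = 1·248.4 + 4·259.2 = 1285 kN → 0.75 × 1285 = 964 kN.
Bolt shear governs: 199 kN.

199 kN (bolt shear governs)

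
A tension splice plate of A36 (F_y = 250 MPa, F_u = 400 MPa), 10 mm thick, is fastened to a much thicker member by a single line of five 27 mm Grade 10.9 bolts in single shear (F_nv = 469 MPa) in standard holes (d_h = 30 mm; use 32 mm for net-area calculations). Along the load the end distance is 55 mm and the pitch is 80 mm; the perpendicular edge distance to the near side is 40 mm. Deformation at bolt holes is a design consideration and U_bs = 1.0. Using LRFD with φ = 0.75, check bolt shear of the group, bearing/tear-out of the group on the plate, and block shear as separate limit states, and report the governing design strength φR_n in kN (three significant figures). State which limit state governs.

488 kN (block shear governs)

Bolt shear: A_b = π·27²/4 = 572.6 mm²; R_n = 469 × 572.6 × 5 × 1 / 1000 = 1343 kN → 0.75 × 1343 = 1010 kN.
Bearing: edge l_c = 40, r_n = 192 kN; interior l_c = 50, r_n = 240 kN; R_n = 192 + 4·240 = 1152 kN → 864 kN.
Block shear: A_gv = 3750, A_nv = 2310, A_nt = 240 mm²; R_n = min(0.6F_uA_nv, 0.6F_yA_gv) + U_bs·F_u·A_nt = 650.4 kN → 488 kN.
Block shear governs: 488 kN.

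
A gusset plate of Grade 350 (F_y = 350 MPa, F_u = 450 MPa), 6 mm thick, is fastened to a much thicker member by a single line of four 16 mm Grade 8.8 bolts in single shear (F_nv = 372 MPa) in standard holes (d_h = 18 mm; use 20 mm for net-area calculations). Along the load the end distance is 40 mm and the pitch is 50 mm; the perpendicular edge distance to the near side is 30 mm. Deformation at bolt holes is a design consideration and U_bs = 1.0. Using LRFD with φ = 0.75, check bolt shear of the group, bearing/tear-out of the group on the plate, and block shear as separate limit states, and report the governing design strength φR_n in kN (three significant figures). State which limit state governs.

186 kN (block shear governs)

Bolt shear: A_b = π·16²/4 = 201.1 mm²; R_n = 372 × 201.1 × 4 × 1 / 1000 = 299.2 kN → 0.75 × 299.2 = 224 kN.
Bearing: edge l_c = 31, r_n = 100.4 kN; interior l_c = 32, r_n = 103.7 kN; R_n = 100.4 + 3·103.7 = 411.5 kN → 309 kN.
Block shear: A_gv = 1140, A_nv = 720, A_nt = 120 mm²; R_n = min(0.6F_uA_nv, 0.6F_yA_gv) + U_bs·F_u·A_nt = 248.4 kN → 186 kN.
Block shear governs: 186 kN.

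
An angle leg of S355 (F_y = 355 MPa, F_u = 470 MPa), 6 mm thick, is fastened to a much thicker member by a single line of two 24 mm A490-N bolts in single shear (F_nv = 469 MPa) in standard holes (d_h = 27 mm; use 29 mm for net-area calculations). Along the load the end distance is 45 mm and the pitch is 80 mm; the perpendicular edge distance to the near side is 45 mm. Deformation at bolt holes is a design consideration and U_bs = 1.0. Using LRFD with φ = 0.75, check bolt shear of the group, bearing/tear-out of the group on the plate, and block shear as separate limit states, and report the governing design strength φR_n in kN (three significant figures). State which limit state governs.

168 kN (block shear governs)

Bolt shear: A_b = π·24²/4 = 452.4 mm²; R_n = 469 × 452.4 × 2 × 1 / 1000 = 424.3 kN → 0.75 × 424.3 = 318 kN.
Bearing: edge l_c = 31.5, r_n = 106.6 kN; interior l_c = 53, r_n = 162.4 kN; R_n = 106.6 + 1·162.4 = 269 kN → 202 kN.
Block shear: A_gv = 750, A_nv = 489, A_nt = 183 mm²; R_n = min(0.6F_uA_nv, 0.6F_yA_gv) + U_bs·F_u·A_nt = 223.9 kN → 168 kN.
Block shear governs: 168 kN.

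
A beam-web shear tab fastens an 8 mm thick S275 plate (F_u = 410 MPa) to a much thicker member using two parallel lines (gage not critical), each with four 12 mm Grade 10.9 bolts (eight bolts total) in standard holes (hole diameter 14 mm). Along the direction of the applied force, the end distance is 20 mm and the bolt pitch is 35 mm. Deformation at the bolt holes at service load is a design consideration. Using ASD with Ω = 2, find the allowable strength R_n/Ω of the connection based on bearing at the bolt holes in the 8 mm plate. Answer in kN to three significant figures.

299 kN

Per bolt r_n = 1.2 l_c t F_u ≤ 2.4 d t F_u; upper limit = 2.4 × 12 × 8 × 410 / 1000 = 94.46 kN.
Edge bolt: l_c = 20 − 14/2 = 13 mm → 1.2 × 13 × 8 × 410 / 1000 = 51.17 → r_n = 51.17 kN.
Interior bolts: l_c = 35 − 14 = 21 mm → 1.2 × 21 × 8 × 410 / 1000 = 82.66 → r_n = 82.66 kN.
R_n = 2 × 51.17 + 6 × 82.66 = 598.3 kN.
Allowable strength R_n/Ω = 598.3 / 2 = 299 kN.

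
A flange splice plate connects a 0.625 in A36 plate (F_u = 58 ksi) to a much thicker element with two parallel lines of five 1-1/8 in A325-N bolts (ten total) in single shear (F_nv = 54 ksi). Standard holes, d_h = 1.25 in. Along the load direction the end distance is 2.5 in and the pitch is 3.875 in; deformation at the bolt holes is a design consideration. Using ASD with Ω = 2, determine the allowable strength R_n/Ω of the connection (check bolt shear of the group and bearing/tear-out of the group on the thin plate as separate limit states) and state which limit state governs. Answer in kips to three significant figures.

268 kips (bolt shear governs)

Bolt shear: A_b = π·1.125²/4 = 0.994 in²; R_n = 54 × 0.994 × 10 × 1 = 536.8 kips → 536.8 / 2 = 268 kips.
Bearing (1.2 l_c t F_u ≤ 2.4 d t F_u): upper limit = 2.4·1.125·0.625·58 = 97.87 kips.
  Edge l_c = 2.5 − 1.25/2 = 1.875 → r_n = 81.56 kips; interior l_c = 3.875 − 1.25 = 2.625 → r_n = 97.87 kips.
  R_n,bearing = 2·81.56 + 8·97.87 = 946.1 kips → 946.1 / 2 = 473 kips.
Bolt shear governs: 268 kips.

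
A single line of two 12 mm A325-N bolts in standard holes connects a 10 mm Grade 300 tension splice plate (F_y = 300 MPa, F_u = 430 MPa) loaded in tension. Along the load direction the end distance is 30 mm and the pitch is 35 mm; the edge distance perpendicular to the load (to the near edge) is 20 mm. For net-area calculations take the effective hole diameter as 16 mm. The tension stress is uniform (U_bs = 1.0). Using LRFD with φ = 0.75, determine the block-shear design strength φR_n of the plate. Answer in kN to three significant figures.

118 kN

Shear plane L_v = 30 + 1·35 = 65 mm; A_gv = 65 × 10 = 650 mm².
A_nv = (65 − 1.5·16) × 10 = 410 mm².
A_nt = (20 − 0.5·16) × 10 = 120 mm².
0.6 F_u A_nv = 105.8 kN; 0.6 F_y A_gv = 117 kN → shear rupture governs the shear term.
R_n = 105.8 + 1.0 × 430 × 120 / 1000 = 157.4 kN.
Design strength φR_n = 0.75 × 157.4 = 118 kN.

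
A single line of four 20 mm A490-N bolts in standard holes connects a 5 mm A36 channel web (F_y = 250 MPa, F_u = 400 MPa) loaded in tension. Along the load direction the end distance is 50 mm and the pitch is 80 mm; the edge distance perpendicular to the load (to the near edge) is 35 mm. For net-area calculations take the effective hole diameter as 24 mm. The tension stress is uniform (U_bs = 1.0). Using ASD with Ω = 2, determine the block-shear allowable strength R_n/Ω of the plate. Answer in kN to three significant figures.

132 kN

Shear plane L_v = 50 + 3·80 = 290 mm; A_gv = 290 × 5 = 1450 mm².
A_nv = (290 − 3.5·24) × 5 = 1030 mm².
A_nt = (35 − 0.5·24) × 5 = 115 mm².
0.6 F_u A_nv = 247.2 kN; 0.6 F_y A_gv = 217.5 kN → shear yielding governs the shear term.
R_n = 217.5 + 1.0 × 400 × 115 / 1000 = 263.5 kN.
Allowable strength R_n/Ω = 263.5 / 2 = 132 kN.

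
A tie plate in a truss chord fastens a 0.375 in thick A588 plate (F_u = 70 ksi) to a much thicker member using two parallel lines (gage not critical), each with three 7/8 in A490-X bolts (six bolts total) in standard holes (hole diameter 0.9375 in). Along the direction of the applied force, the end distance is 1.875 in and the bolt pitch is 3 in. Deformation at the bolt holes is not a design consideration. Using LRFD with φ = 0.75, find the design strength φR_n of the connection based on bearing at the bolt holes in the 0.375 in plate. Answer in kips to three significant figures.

Per bolt r_n = 1.5 l_c t F_u ≤ 3.0 d t F_u; upper limit = 3.0 × 0.875 × 0.375 × 70 = 68.91 kips.
Edge bolt: l_c = 1.875 − 0.9375/2 = 1.406 in → 1.5 × 1.406 × 0.375 × 70 = 55.37 → r_n = 55.37 kips.
Interior bolts: l_c = 3 − 0.9375 = 2.062 in → 1.5 × 2.062 × 0.375 × 70 = 81.21 → r_n = 68.91 kips.
R_n = 2 × 55.37 + 4 × 68.91 = 386.4 kips.
Design strength φR_n = 0.75 × 386.4 = 290 kips.

290 kips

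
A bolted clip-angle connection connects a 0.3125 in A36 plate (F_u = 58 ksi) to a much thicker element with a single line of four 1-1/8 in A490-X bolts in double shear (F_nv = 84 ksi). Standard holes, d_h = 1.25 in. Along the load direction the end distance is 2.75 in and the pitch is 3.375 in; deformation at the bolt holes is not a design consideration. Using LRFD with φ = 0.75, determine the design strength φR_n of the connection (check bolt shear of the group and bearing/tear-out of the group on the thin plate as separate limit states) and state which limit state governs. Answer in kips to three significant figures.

Bolt shear: A_b = π·1.125²/4 = 0.994 in²; R_n = 84 × 0.994 × 4 × 2 = 668 kips → 0.75 × 668 = 501 kips.
Bearing (1.5 l_c t F_u ≤ 3.0 d t F_u): upper limit = 3.0·1.125·0.3125·58 = 61.17 kips.
  Edge l_c = 2.75 − 1.25/2 = 2.125 → r_n = 57.77 kips; interior l_c = 3.375 − 1.25 = 2.125 → r_n = 57.77 kips.
  R_n,bearing = 1·57.77 + 3·57.77 = 231.1 kips → 0.75 × 231.1 = 173 kips.
Bearing governs: 173 kips.

173 kips (bearing governs)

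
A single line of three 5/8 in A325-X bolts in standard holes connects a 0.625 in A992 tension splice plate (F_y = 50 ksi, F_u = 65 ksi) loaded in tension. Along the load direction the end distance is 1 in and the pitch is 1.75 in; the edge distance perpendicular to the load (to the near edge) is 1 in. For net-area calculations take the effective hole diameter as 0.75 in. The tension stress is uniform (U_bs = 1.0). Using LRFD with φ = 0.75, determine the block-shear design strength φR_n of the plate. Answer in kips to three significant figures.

67 kips

Shear plane L_v = 1 + 2·1.75 = 4.5 in; A_gv = 4.5 × 0.625 = 2.812 in².
A_nv = (4.5 − 2.5·0.75) × 0.625 = 1.641 in².
A_nt = (1 − 0.5·0.75) × 0.625 = 0.3906 in².
0.6 F_u A_nv = 63.98 kips; 0.6 F_y A_gv = 84.38 kips → shear rupture governs the shear term.
R_n = 63.98 + 1.0 × 65 × 0.3906 = 89.38 kips.
Design strength φR_n = 0.75 × 89.38 = 67 kips.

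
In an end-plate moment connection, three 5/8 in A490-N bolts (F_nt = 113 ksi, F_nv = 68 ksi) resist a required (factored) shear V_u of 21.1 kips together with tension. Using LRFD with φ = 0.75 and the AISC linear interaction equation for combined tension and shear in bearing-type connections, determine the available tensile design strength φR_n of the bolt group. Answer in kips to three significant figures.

66.3 kips

A_b = π·0.625²/4 = 0.3068 in²; f_rv = 21.1 / (3 × 0.3068) = 22.93 ksi.
F'_nt = 1.3 F_nt − (F_nt / φF_nv) f_rv = 1.3·113 − (113/(0.75·68))·22.93 = 96.11 ksi, capped at F_nt → F'_nt = 96.11 ksi.
R_n = F'_nt · A_b · n = 96.11 × 0.3068 × 3 = 88.45 kips.
Design strength φR_n = 0.75 × 88.45 = 66.3 kips.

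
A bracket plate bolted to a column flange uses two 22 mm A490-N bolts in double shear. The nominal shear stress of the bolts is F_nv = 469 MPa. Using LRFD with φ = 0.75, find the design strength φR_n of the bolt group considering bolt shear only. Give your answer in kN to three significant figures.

535 kN

A_b = π × 22² / 4 = 380.1 mm².
R_n = F_nv · A_b · n · n_s = 469 × 380.1 × 2 × 2 / 1000 = 713.1 kN.
Design strength φR_n = 0.75 × 713.1 = 535 kN.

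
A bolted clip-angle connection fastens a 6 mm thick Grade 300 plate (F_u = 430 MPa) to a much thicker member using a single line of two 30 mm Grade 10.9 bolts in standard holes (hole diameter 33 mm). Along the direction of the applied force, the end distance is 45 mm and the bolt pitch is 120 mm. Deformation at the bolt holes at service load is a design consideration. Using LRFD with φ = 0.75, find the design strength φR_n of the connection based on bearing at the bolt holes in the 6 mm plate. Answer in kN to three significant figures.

205 kN

Per bolt r_n = 1.2 l_c t F_u ≤ 2.4 d t F_u; upper limit = 2.4 × 30 × 6 × 430 / 1000 = 185.8 kN.
Edge bolt: l_c = 45 − 33/2 = 28.5 mm → 1.2 × 28.5 × 6 × 430 / 1000 = 88.24 → r_n = 88.24 kN.
Interior bolts: l_c = 120 − 33 = 87 mm → 1.2 × 87 × 6 × 430 / 1000 = 269.4 → r_n = 185.8 kN.
R_n = 1 × 88.24 + 1 × 185.8 = 274 kN.
Design strength φR_n = 0.75 × 274 = 205 kN.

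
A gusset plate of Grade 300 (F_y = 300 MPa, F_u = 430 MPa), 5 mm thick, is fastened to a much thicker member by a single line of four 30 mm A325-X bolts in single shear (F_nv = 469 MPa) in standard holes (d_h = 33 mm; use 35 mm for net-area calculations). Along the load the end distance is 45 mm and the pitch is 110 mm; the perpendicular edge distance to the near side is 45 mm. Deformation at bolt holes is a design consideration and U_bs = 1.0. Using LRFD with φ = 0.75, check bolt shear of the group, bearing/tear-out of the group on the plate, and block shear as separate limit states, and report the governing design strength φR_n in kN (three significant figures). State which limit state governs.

Bolt shear: A_b = π·30²/4 = 706.9 mm²; R_n = 469 × 706.9 × 4 × 1 / 1000 = 1326 kN → 0.75 × 1326 = 995 kN.
Bearing: edge l_c = 28.5, r_n = 73.53 kN; interior l_c = 77, r_n = 154.8 kN; R_n = 73.53 + 3·154.8 = 537.9 kN → 403 kN.
Block shear: A_gv = 1875, A_nv = 1262, A_nt = 137.5 mm²; R_n = min(0.6F_uA_nv, 0.6F_yA_gv) + U_bs·F_u·A_nt = 384.9 kN → 289 kN.
Block shear governs: 289 kN.

289 kN (block shear governs)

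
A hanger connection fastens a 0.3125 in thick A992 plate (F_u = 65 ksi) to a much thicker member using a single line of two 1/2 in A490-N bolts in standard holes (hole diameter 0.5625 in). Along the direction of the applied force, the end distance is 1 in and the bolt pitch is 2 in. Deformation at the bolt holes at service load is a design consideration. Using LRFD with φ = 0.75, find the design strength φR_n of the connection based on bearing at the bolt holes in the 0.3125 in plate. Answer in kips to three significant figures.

Per bolt r_n = 1.2 l_c t F_u ≤ 2.4 d t F_u; upper limit = 2.4 × 0.5 × 0.3125 × 65 = 24.38 kips.
Edge bolt: l_c = 1 − 0.5625/2 = 0.7188 in → 1.2 × 0.7188 × 0.3125 × 65 = 17.52 → r_n = 17.52 kips.
Interior bolts: l_c = 2 − 0.5625 = 1.438 in → 1.2 × 1.438 × 0.3125 × 65 = 35.04 → r_n = 24.38 kips.
R_n = 1 × 17.52 + 1 × 24.38 = 41.89 kips.
Design strength φR_n = 0.75 × 41.89 = 31.4 kips.

31.4 kips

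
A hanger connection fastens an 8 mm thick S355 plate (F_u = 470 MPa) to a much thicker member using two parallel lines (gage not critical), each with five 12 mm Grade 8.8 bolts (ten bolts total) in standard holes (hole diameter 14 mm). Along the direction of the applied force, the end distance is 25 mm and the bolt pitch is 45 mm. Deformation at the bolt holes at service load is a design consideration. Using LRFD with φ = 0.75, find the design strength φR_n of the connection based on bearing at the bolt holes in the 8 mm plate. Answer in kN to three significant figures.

Per bolt r_n = 1.2 l_c t F_u ≤ 2.4 d t F_u; upper limit = 2.4 × 12 × 8 × 470 / 1000 = 108.3 kN.
Edge bolt: l_c = 25 − 14/2 = 18 mm → 1.2 × 18 × 8 × 470 / 1000 = 81.22 → r_n = 81.22 kN.
Interior bolts: l_c = 45 − 14 = 31 mm → 1.2 × 31 × 8 × 470 / 1000 = 139.9 → r_n = 108.3 kN.
R_n = 2 × 81.22 + 8 × 108.3 = 1029 kN.
Design strength φR_n = 0.75 × 1029 = 772 kN.

772 kN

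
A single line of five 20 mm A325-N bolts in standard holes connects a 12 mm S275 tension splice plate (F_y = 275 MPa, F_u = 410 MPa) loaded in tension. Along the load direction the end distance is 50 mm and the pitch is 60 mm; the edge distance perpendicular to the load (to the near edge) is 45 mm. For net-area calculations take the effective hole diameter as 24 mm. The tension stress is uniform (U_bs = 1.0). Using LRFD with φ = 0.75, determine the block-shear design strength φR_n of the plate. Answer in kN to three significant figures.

Shear plane L_v = 50 + 4·60 = 290 mm; A_gv = 290 × 12 = 3480 mm².
A_nv = (290 − 4.5·24) × 12 = 2184 mm².
A_nt = (45 − 0.5·24) × 12 = 396 mm².
0.6 F_u A_nv = 537.3 kN; 0.6 F_y A_gv = 574.2 kN → shear rupture governs the shear term.
R_n = 537.3 + 1.0 × 410 × 396 / 1000 = 699.6 kN.
Design strength φR_n = 0.75 × 699.6 = 525 kN.

525 kN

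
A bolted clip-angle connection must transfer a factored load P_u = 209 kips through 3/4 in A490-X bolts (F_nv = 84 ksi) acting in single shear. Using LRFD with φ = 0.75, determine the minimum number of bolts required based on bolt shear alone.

A_b = π·0.75²/4 = 0.4418 in².
Per-bolt design strength φR_n = 0.75 × 84 × 0.4418 × 1 = 27.83 kips.
n ≥ 209 / 27.83 = 7.509 → use 8 bolts.

8 bolts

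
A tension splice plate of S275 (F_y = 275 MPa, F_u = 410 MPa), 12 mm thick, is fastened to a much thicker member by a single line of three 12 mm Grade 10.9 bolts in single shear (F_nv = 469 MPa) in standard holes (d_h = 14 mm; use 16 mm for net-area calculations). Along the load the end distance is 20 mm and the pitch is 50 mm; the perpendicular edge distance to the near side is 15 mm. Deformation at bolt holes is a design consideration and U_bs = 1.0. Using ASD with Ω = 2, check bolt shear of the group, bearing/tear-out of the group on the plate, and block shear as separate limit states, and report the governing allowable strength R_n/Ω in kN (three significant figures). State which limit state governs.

79.6 kN (bolt shear governs)

Bolt shear: A_b = π·12²/4 = 113.1 mm²; R_n = 469 × 113.1 × 3 × 1 / 1000 = 159.1 kN → 159.1 / 2 = 79.6 kN.
Bearing: edge l_c = 13, r_n = 76.75 kN; interior l_c = 36, r_n = 141.7 kN; R_n = 76.75 + 2·141.7 = 360.1 kN → 180 kN.
Block shear: A_gv = 1440, A_nv = 960, A_nt = 84 mm²; R_n = min(0.6F_uA_nv, 0.6F_yA_gv) + U_bs·F_u·A_nt = 270.6 kN → 135 kN.
Bolt shear governs: 79.6 kN.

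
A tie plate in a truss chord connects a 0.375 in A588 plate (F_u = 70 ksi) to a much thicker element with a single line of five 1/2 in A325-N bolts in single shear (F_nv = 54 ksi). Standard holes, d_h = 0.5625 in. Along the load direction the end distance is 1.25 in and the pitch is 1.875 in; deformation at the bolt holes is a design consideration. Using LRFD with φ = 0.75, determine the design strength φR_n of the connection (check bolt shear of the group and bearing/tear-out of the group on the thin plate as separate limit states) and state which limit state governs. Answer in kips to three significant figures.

39.8 kips (bolt shear governs)

Bolt shear: A_b = π·0.5²/4 = 0.1963 in²; R_n = 54 × 0.1963 × 5 × 1 = 53.01 kips → 0.75 × 53.01 = 39.8 kips.
Bearing (1.2 l_c t F_u ≤ 2.4 d t F_u): upper limit = 2.4·0.5·0.375·70 = 31.5 kips.
  Edge l_c = 1.25 − 0.5625/2 = 0.9688 → r_n = 30.52 kips; interior l_c = 1.875 − 0.5625 = 1.312 → r_n = 31.5 kips.
  R_n,bearing = 1·30.52 + 4·31.5 = 156.5 kips → 0.75 × 156.5 = 117 kips.
Bolt shear governs: 39.8 kips.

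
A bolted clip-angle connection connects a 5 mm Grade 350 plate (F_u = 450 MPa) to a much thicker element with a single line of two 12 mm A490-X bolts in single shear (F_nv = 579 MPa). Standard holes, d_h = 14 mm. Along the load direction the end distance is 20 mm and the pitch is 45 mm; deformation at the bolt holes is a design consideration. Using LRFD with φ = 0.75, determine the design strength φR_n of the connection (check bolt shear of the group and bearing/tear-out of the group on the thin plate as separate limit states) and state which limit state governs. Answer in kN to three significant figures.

74.9 kN (bearing governs)

Bolt shear: A_b = π·12²/4 = 113.1 mm²; R_n = 579 × 113.1 × 2 × 1 / 1000 = 131 kN → 0.75 × 131 = 98.2 kN.
Bearing (1.2 l_c t F_u ≤ 2.4 d t F_u): upper limit = 2.4·12·5·450 / 1000 = 64.8 kN.
  Edge l_c = 20 − 14/2 = 13 → r_n = 35.1 kN; interior l_c = 45 − 14 = 31 → r_n = 64.8 kN.
  R_n,bearing = 1·35.1 + 1·64.8 = 99.9 kN → 0.75 × 99.9 = 74.9 kN.
Bearing governs: 74.9 kN.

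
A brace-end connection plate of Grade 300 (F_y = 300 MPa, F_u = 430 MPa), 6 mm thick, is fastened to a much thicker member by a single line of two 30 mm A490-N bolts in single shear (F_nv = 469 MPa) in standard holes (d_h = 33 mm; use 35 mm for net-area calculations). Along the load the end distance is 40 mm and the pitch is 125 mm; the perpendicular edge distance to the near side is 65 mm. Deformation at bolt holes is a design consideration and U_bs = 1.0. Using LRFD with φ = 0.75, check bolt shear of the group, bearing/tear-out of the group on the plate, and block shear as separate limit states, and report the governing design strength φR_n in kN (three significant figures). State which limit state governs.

Bolt shear: A_b = π·30²/4 = 706.9 mm²; R_n = 469 × 706.9 × 2 × 1 / 1000 = 663 kN → 0.75 × 663 = 497 kN.
Bearing: edge l_c = 23.5, r_n = 72.76 kN; interior l_c = 92, r_n = 185.8 kN; R_n = 72.76 + 1·185.8 = 258.5 kN → 194 kN.
Block shear: A_gv = 990, A_nv = 675, A_nt = 285 mm²; R_n = min(0.6F_uA_nv, 0.6F_yA_gv) + U_bs·F_u·A_nt = 296.7 kN → 223 kN.
Bearing governs: 194 kN.

194 kN (bearing governs)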